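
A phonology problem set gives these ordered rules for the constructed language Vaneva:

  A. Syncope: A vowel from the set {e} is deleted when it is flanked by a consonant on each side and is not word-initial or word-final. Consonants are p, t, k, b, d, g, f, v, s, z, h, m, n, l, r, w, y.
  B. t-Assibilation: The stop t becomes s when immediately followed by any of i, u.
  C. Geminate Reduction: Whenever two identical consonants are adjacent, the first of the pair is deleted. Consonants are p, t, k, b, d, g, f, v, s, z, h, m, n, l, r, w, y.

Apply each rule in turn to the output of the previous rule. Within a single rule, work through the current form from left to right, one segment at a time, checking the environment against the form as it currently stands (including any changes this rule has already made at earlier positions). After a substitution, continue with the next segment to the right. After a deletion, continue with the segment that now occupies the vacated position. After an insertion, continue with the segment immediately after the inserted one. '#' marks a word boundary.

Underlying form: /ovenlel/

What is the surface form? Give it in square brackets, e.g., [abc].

[ovnl]

A Syncope: [ovenlel] → [ovnll]
B t-Assibilation: no change — [ovnll]
C Geminate Reduction: [ovnll] → [ovnl]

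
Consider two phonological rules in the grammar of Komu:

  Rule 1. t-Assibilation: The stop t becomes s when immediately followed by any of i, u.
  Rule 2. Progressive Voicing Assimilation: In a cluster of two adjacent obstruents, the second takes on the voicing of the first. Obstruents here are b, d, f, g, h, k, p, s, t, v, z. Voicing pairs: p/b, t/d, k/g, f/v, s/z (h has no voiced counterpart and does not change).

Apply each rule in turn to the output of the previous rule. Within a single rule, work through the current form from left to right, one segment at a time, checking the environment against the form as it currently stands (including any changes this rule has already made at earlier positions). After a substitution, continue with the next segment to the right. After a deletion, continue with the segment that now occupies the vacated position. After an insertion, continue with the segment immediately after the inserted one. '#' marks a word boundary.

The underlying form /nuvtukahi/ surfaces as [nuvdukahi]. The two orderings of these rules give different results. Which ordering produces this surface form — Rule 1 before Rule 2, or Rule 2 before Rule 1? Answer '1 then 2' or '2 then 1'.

2 then 1

Order 1 then 2:
  1 t-Assibilation: [nuvtukahi] → [nuvsukahi]
  2 Progressive Voicing Assimilation: [nuvsukahi] → [nuvzukahi]
  result: [nuvzukahi]
Order 2 then 1:
  2 Progressive Voicing Assimilation: [nuvtukahi] → [nuvdukahi]
  1 t-Assibilation: no change — [nuvdukahi]
  result: [nuvdukahi]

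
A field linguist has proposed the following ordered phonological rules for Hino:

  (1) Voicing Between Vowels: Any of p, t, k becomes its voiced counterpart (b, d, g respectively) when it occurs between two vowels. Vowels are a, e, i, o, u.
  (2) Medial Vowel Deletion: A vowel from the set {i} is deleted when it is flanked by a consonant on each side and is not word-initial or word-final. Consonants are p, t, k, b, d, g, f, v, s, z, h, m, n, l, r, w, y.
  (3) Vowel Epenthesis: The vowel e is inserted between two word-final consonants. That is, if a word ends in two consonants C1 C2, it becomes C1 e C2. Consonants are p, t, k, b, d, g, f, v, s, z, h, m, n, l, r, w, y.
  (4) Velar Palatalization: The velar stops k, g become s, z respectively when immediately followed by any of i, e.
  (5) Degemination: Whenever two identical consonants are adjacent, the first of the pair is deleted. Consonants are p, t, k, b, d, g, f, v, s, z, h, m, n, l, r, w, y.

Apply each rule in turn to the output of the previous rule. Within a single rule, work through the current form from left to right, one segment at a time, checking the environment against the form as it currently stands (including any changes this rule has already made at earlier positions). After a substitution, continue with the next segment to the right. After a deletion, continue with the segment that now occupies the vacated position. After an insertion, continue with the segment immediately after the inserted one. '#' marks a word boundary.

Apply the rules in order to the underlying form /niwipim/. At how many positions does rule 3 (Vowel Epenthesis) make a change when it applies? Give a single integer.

1

(1) Voicing Between Vowels: [niwipim] → [niwibim]
(2) Medial Vowel Deletion: [niwibim] → [nwbm]
(3) Vowel Epenthesis: [nwbm] → [nwbem]
(4) Velar Palatalization: no change — [nwbem]
(5) Degemination: no change — [nwbem]
Rule 3 changed 1 position(s).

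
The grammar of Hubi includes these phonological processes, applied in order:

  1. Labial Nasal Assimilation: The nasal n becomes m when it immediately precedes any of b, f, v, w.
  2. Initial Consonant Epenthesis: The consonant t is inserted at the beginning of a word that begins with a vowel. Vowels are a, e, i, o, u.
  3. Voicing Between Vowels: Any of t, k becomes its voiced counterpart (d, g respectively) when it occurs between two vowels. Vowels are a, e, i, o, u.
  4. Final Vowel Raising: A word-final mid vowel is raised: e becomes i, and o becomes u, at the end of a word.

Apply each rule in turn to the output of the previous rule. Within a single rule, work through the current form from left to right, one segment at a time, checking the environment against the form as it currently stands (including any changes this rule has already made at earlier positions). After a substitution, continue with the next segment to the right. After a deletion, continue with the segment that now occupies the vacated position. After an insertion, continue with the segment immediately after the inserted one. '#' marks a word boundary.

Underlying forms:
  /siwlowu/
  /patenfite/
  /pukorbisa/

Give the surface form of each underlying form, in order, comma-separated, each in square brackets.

/siwlowu/:
  1 Labial Nasal Assimilation: no change — [siwlowu]
  2 Initial Consonant Epenthesis: no change — [siwlowu]
  3 Voicing Between Vowels: no change — [siwlowu]
  4 Final Vowel Raising: no change — [siwlowu]
/patenfite/:
  1 Labial Nasal Assimilation: [patenfite] → [patemfite]
  2 Initial Consonant Epenthesis: no change — [patemfite]
  3 Voicing Between Vowels: [patemfite] → [pademfide]
  4 Final Vowel Raising: [pademfide] → [pademfidi]
/pukorbisa/:
  1 Labial Nasal Assimilation: no change — [pukorbisa]
  2 Initial Consonant Epenthesis: no change — [pukorbisa]
  3 Voicing Between Vowels: [pukorbisa] → [pugorbisa]
  4 Final Vowel Raising: no change — [pugorbisa]

[siwlowu], [pademfidi], [pugorbisa]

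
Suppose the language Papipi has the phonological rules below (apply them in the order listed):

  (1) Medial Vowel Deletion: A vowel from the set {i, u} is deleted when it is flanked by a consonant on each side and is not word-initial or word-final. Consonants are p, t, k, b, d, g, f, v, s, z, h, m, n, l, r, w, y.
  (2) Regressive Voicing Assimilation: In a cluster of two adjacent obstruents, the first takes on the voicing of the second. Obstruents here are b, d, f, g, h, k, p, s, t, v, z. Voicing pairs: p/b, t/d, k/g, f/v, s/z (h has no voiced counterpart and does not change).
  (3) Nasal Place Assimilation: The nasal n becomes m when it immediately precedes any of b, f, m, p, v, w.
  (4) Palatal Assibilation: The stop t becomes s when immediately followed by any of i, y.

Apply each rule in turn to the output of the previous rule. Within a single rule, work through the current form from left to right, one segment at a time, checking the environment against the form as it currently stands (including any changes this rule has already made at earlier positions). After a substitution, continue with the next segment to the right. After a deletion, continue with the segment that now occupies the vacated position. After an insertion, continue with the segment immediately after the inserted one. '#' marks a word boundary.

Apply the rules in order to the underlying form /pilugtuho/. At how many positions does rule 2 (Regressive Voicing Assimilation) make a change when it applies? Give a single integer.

(1) Medial Vowel Deletion: [pilugtuho] → [plgtho]
(2) Regressive Voicing Assimilation: [plgtho] → [plktho]
(3) Nasal Place Assimilation: no change — [plktho]
(4) Palatal Assibilation: no change — [plktho]
Rule 2 changed 1 position(s).

1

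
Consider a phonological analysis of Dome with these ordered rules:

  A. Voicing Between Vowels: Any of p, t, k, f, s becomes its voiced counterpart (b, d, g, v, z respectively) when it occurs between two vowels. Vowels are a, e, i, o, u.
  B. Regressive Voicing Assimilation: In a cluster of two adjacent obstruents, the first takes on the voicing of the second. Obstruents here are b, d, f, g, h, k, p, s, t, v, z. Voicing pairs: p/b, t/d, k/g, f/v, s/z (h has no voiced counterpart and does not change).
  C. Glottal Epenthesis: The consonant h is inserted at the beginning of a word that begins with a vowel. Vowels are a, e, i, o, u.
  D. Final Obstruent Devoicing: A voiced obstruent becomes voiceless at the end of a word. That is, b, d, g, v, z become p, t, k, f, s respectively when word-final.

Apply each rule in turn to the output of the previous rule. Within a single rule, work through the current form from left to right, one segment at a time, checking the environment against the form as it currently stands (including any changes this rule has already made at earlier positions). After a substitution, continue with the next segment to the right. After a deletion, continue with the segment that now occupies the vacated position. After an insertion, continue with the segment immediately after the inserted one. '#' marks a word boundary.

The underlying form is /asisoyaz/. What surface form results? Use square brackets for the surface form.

[hazizoyas]

A Voicing Between Vowels: [asisoyaz] → [azizoyaz]
B Regressive Voicing Assimilation: no change — [azizoyaz]
C Glottal Epenthesis: [azizoyaz] → [hazizoyaz]
D Final Obstruent Devoicing: [hazizoyaz] → [hazizoyas]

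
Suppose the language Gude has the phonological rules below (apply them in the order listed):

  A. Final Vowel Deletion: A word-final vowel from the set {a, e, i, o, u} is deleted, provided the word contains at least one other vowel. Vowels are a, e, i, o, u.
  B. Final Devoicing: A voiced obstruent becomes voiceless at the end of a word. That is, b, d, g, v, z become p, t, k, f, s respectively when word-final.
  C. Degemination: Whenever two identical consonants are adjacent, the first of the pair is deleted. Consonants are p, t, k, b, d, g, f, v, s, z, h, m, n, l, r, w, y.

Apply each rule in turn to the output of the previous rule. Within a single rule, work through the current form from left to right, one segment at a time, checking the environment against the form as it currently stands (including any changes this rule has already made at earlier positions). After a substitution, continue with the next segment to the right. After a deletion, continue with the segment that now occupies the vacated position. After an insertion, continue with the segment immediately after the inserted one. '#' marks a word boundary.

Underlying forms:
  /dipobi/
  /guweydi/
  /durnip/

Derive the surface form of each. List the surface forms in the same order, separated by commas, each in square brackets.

/dipobi/:
  A Final Vowel Deletion: [dipobi] → [dipob]
  B Final Devoicing: [dipob] → [dipop]
  C Degemination: no change — [dipop]
/guweydi/:
  A Final Vowel Deletion: [guweydi] → [guweyd]
  B Final Devoicing: [guweyd] → [guweyt]
  C Degemination: no change — [guweyt]
/durnip/:
  A Final Vowel Deletion: no change — [durnip]
  B Final Devoicing: no change — [durnip]
  C Degemination: no change — [durnip]

[dipop], [guweyt], [durnip]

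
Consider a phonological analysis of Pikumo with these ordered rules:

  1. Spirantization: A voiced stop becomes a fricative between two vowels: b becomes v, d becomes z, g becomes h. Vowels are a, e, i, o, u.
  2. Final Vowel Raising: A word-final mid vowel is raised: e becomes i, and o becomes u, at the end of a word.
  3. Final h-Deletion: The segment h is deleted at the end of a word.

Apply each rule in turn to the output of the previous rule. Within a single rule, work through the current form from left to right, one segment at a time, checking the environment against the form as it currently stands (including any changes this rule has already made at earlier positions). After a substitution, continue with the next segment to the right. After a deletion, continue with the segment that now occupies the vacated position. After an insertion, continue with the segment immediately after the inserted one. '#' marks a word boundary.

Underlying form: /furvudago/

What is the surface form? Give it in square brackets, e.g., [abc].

[furvuzahu]

1 Spirantization: [furvudago] → [furvuzaho]
2 Final Vowel Raising: [furvuzaho] → [furvuzahu]
3 Final h-Deletion: no change — [furvuzahu]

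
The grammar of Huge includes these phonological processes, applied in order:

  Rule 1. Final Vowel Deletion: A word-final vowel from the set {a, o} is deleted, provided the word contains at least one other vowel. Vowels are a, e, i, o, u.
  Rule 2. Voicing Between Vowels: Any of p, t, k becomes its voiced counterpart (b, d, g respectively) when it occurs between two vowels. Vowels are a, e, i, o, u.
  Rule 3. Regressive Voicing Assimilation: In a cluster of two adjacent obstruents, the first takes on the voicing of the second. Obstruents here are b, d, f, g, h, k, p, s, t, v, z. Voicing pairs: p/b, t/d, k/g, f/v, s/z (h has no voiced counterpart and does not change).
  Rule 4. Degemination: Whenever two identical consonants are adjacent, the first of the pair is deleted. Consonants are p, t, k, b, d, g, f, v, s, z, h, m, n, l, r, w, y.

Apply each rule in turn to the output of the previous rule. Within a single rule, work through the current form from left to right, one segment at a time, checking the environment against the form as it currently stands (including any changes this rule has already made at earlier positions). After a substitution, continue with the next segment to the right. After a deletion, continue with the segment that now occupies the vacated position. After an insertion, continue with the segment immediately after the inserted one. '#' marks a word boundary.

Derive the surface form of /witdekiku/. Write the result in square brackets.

[widegigu]

Rule 1 Final Vowel Deletion: no change — [witdekiku]
Rule 2 Voicing Between Vowels: [witdekiku] → [witdegigu]
Rule 3 Regressive Voicing Assimilation: [witdegigu] → [widdegigu]
Rule 4 Degemination: [widdegigu] → [widegigu]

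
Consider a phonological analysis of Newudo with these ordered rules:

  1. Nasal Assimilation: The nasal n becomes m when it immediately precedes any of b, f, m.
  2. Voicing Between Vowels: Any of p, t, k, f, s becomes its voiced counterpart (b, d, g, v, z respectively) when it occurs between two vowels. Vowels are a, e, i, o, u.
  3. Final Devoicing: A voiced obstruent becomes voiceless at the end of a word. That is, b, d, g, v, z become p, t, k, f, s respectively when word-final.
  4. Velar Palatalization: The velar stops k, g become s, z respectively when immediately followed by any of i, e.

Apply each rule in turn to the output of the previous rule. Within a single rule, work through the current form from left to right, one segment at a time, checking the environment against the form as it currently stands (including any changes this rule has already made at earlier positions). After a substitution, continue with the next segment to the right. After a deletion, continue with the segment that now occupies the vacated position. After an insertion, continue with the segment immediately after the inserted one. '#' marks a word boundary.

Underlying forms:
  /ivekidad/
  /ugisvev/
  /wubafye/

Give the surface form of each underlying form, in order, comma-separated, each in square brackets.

/ivekidad/:
  1 Nasal Assimilation: no change — [ivekidad]
  2 Voicing Between Vowels: [ivekidad] → [ivegidad]
  3 Final Devoicing: [ivegidad] → [ivegidat]
  4 Velar Palatalization: [ivegidat] → [ivezidat]
/ugisvev/:
  1 Nasal Assimilation: no change — [ugisvev]
  2 Voicing Between Vowels: no change — [ugisvev]
  3 Final Devoicing: [ugisvev] → [ugisvef]
  4 Velar Palatalization: [ugisvef] → [uzisvef]
/wubafye/:
  1 Nasal Assimilation: no change — [wubafye]
  2 Voicing Between Vowels: no change — [wubafye]
  3 Final Devoicing: no change — [wubafye]
  4 Velar Palatalization: no change — [wubafye]

[ivezidat], [uzisvef], [wubafye]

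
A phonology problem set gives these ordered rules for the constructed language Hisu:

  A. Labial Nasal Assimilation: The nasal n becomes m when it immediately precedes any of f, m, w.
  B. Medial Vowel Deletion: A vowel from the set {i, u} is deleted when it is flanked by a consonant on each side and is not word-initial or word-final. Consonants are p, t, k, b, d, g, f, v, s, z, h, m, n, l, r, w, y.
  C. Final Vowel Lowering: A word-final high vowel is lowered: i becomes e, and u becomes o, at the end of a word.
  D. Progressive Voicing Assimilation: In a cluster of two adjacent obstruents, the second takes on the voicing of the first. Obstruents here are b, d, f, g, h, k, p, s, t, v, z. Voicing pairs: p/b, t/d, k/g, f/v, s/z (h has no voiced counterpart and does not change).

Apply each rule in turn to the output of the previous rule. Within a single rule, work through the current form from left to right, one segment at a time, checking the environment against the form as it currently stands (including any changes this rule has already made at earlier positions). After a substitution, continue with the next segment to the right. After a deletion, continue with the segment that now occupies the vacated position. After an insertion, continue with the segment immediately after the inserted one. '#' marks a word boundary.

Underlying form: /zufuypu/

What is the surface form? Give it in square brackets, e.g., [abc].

A Labial Nasal Assimilation: no change — [zufuypu]
B Medial Vowel Deletion: [zufuypu] → [zfypu]
C Final Vowel Lowering: [zfypu] → [zfypo]
D Progressive Voicing Assimilation: [zfypo] → [zvypo]

[zvypo]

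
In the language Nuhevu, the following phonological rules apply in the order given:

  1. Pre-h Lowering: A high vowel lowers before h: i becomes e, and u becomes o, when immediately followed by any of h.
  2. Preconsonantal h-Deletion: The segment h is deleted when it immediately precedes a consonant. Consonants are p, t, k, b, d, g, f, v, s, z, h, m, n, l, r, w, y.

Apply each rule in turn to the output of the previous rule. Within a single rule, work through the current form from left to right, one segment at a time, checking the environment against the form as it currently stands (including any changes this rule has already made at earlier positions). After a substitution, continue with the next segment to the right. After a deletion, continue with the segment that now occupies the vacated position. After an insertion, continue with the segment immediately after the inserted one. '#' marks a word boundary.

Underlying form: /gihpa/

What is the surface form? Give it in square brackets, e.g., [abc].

1 Pre-h Lowering: [gihpa] → [gehpa]
2 Preconsonantal h-Deletion: [gehpa] → [gepa]

[gepa]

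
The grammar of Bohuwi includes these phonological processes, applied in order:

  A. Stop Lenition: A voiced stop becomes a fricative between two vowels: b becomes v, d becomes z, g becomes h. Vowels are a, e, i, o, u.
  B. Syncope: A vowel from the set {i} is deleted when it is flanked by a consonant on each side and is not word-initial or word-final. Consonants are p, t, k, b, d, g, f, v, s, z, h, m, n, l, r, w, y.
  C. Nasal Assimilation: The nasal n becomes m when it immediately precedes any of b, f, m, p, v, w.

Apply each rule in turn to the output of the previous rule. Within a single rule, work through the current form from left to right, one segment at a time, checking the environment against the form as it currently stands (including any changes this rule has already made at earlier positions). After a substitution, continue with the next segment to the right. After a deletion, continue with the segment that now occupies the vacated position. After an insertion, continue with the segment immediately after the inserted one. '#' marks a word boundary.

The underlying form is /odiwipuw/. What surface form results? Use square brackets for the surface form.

A Stop Lenition: [odiwipuw] → [oziwipuw]
B Syncope: [oziwipuw] → [ozwpuw]
C Nasal Assimilation: no change — [ozwpuw]

[ozwpuw]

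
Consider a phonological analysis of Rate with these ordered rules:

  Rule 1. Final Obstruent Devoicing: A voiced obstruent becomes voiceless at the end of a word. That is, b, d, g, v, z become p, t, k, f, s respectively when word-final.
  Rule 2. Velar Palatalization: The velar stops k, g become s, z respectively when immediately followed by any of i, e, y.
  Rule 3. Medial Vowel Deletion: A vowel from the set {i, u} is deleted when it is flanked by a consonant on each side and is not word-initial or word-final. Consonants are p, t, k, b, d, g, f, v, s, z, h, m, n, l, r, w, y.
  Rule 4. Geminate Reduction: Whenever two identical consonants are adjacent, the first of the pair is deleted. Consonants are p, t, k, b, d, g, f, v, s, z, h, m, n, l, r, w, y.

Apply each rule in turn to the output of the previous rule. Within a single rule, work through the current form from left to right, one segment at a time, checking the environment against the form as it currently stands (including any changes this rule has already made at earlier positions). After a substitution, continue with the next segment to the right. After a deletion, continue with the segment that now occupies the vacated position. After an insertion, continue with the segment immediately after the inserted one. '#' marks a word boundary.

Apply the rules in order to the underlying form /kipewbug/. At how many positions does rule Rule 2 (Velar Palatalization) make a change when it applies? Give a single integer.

1

Rule 1 Final Obstruent Devoicing: [kipewbug] → [kipewbuk]
Rule 2 Velar Palatalization: [kipewbuk] → [sipewbuk]
Rule 3 Medial Vowel Deletion: [sipewbuk] → [spewbk]
Rule 4 Geminate Reduction: no change — [spewbk]
Rule Rule 2 changed 1 position(s).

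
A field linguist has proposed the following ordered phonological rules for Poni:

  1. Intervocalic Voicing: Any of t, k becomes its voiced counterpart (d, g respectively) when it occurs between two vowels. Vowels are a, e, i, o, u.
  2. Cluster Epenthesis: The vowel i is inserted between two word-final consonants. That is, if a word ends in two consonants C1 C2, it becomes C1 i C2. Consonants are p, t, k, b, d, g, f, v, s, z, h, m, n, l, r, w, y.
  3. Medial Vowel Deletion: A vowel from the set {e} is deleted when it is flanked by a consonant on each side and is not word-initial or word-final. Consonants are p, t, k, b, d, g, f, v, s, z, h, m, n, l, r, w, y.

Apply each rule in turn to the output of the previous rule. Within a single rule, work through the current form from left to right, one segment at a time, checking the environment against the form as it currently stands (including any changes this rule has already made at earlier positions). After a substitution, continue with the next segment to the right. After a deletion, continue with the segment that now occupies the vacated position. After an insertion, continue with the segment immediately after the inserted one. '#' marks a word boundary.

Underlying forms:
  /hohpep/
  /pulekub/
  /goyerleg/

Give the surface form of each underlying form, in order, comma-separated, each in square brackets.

[hohpp], [pulgub], [goyrlg]

/hohpep/:
  1 Intervocalic Voicing: no change — [hohpep]
  2 Cluster Epenthesis: no change — [hohpep]
  3 Medial Vowel Deletion: [hohpep] → [hohpp]
/pulekub/:
  1 Intervocalic Voicing: [pulekub] → [pulegub]
  2 Cluster Epenthesis: no change — [pulegub]
  3 Medial Vowel Deletion: [pulegub] → [pulgub]
/goyerleg/:
  1 Intervocalic Voicing: no change — [goyerleg]
  2 Cluster Epenthesis: no change — [goyerleg]
  3 Medial Vowel Deletion: [goyerleg] → [goyrlg]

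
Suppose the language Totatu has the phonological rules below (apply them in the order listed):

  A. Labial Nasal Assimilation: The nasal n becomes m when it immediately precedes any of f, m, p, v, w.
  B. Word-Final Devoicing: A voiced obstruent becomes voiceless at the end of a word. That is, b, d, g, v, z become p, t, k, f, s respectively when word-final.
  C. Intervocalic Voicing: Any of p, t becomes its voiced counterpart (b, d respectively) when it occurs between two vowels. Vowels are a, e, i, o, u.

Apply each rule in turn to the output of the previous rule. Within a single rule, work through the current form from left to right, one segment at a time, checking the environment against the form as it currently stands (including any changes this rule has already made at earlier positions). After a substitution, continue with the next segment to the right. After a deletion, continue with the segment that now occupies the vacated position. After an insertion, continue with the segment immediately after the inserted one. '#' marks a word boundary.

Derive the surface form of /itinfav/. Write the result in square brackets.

[idimfaf]

A Labial Nasal Assimilation: [itinfav] → [itimfav]
B Word-Final Devoicing: [itimfav] → [itimfaf]
C Intervocalic Voicing: [itimfaf] → [idimfaf]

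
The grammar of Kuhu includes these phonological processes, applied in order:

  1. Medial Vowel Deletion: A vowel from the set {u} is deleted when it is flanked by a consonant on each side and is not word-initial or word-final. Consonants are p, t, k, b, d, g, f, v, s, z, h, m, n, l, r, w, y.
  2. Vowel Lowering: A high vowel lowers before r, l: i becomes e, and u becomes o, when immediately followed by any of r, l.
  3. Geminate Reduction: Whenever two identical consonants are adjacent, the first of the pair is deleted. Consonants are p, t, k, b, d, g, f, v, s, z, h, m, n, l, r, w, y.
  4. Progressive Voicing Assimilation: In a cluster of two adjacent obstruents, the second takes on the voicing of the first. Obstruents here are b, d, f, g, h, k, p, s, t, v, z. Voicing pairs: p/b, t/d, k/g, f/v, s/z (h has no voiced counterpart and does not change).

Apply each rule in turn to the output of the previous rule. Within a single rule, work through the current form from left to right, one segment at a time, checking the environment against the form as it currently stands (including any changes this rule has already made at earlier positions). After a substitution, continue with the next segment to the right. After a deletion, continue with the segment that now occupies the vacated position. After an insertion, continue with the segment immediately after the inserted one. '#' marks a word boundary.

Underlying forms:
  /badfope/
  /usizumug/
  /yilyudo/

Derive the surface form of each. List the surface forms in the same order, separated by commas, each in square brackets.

[badvope], [usizmg], [yelydo]

/badfope/:
  1 Medial Vowel Deletion: no change — [badfope]
  2 Vowel Lowering: no change — [badfope]
  3 Geminate Reduction: no change — [badfope]
  4 Progressive Voicing Assimilation: [badfope] → [badvope]
/usizumug/:
  1 Medial Vowel Deletion: [usizumug] → [usizmg]
  2 Vowel Lowering: no change — [usizmg]
  3 Geminate Reduction: no change — [usizmg]
  4 Progressive Voicing Assimilation: no change — [usizmg]
/yilyudo/:
  1 Medial Vowel Deletion: [yilyudo] → [yilydo]
  2 Vowel Lowering: [yilydo] → [yelydo]
  3 Geminate Reduction: no change — [yelydo]
  4 Progressive Voicing Assimilation: no change — [yelydo]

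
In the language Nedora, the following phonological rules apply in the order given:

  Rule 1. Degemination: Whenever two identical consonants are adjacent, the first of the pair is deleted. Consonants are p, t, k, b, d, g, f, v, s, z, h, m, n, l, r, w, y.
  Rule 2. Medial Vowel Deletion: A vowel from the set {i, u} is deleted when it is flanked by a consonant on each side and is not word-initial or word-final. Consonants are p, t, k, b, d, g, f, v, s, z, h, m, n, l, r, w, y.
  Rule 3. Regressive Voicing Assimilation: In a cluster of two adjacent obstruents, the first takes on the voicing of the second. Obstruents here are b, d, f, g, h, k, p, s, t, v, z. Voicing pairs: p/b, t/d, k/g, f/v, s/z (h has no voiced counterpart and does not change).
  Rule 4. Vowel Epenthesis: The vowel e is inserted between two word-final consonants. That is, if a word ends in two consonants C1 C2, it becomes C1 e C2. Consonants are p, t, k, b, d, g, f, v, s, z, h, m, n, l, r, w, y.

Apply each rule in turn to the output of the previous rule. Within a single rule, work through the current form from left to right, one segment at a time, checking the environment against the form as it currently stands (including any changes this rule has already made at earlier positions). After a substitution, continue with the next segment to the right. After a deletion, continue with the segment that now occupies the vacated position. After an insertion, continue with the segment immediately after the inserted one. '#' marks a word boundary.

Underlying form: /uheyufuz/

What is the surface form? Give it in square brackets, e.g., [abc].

Rule 1 Degemination: no change — [uheyufuz]
Rule 2 Medial Vowel Deletion: [uheyufuz] → [uheyfz]
Rule 3 Regressive Voicing Assimilation: [uheyfz] → [uheyvz]
Rule 4 Vowel Epenthesis: [uheyvz] → [uheyvez]

[uheyvez]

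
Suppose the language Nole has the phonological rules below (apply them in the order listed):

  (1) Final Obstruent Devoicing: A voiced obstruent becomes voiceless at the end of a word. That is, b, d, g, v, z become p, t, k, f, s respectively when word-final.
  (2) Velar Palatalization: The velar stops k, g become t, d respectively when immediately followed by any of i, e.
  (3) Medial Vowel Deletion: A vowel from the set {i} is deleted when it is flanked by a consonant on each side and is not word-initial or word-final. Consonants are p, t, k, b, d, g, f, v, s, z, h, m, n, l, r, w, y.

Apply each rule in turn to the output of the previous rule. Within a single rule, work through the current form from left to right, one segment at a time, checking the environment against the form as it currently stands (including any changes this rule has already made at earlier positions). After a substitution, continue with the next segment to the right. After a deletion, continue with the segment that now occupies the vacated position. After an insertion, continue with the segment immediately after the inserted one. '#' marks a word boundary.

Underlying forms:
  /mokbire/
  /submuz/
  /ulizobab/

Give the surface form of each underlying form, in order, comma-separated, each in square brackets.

[mokbre], [submus], [ulzobap]

/mokbire/:
  (1) Final Obstruent Devoicing: no change — [mokbire]
  (2) Velar Palatalization: no change — [mokbire]
  (3) Medial Vowel Deletion: [mokbire] → [mokbre]
/submuz/:
  (1) Final Obstruent Devoicing: [submuz] → [submus]
  (2) Velar Palatalization: no change — [submus]
  (3) Medial Vowel Deletion: no change — [submus]
/ulizobab/:
  (1) Final Obstruent Devoicing: [ulizobab] → [ulizobap]
  (2) Velar Palatalization: no change — [ulizobap]
  (3) Medial Vowel Deletion: [ulizobap] → [ulzobap]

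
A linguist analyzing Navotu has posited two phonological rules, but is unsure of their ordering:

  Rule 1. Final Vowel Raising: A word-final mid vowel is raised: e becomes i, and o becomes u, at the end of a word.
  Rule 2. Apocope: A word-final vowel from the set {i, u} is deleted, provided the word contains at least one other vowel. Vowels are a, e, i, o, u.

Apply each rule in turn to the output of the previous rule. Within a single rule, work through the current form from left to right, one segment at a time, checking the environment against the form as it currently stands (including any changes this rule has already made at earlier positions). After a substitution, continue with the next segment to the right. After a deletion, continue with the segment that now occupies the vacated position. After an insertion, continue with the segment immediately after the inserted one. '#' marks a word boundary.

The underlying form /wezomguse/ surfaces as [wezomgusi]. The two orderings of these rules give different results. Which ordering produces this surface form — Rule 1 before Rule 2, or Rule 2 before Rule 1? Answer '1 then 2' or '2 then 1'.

2 then 1

Order 1 then 2:
  1 Final Vowel Raising: [wezomguse] → [wezomgusi]
  2 Apocope: [wezomgusi] → [wezomgus]
  result: [wezomgus]
Order 2 then 1:
  2 Apocope: no change — [wezomguse]
  1 Final Vowel Raising: [wezomguse] → [wezomgusi]
  result: [wezomgusi]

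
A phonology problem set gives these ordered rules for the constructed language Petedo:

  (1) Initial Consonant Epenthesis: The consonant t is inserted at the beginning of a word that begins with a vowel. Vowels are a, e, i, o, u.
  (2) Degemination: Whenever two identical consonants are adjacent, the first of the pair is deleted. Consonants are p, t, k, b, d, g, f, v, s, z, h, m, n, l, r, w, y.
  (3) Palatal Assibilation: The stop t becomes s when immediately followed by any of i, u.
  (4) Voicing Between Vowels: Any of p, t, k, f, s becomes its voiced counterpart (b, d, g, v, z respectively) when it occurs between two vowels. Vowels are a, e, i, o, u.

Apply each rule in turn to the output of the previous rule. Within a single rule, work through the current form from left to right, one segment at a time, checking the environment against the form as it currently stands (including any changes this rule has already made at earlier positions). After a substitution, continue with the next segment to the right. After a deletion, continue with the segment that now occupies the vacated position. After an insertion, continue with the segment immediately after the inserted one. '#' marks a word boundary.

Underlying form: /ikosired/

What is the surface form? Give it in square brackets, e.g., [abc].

[sigozired]

(1) Initial Consonant Epenthesis: [ikosired] → [tikosired]
(2) Degemination: no change — [tikosired]
(3) Palatal Assibilation: [tikosired] → [sikosired]
(4) Voicing Between Vowels: [sikosired] → [sigozired]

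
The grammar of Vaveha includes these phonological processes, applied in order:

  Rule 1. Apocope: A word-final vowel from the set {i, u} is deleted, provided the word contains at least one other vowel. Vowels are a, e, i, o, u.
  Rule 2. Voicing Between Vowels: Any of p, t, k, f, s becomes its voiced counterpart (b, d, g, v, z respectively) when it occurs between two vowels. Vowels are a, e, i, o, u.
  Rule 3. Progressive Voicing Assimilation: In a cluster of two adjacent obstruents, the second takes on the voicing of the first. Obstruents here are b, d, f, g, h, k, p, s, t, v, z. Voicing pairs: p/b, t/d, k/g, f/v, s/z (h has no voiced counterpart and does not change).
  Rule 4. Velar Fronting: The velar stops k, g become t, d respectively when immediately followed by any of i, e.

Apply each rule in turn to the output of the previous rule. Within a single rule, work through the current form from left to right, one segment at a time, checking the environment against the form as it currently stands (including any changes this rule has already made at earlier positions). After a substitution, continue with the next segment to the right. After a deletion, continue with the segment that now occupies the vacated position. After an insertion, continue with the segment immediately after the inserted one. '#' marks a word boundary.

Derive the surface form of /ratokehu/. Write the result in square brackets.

Rule 1 Apocope: [ratokehu] → [ratokeh]
Rule 2 Voicing Between Vowels: [ratokeh] → [radogeh]
Rule 3 Progressive Voicing Assimilation: no change — [radogeh]
Rule 4 Velar Fronting: [radogeh] → [radodeh]

[radodeh]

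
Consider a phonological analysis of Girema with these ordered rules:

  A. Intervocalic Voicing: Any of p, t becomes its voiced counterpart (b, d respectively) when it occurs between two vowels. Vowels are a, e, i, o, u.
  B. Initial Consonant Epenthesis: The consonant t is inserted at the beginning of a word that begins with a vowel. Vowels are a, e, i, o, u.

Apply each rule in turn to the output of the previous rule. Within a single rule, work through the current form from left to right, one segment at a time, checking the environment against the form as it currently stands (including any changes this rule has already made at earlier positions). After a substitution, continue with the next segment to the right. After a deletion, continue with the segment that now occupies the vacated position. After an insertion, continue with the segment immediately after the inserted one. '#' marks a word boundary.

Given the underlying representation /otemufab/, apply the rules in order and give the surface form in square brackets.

A Intervocalic Voicing: [otemufab] → [odemufab]
B Initial Consonant Epenthesis: [odemufab] → [todemufab]

[todemufab]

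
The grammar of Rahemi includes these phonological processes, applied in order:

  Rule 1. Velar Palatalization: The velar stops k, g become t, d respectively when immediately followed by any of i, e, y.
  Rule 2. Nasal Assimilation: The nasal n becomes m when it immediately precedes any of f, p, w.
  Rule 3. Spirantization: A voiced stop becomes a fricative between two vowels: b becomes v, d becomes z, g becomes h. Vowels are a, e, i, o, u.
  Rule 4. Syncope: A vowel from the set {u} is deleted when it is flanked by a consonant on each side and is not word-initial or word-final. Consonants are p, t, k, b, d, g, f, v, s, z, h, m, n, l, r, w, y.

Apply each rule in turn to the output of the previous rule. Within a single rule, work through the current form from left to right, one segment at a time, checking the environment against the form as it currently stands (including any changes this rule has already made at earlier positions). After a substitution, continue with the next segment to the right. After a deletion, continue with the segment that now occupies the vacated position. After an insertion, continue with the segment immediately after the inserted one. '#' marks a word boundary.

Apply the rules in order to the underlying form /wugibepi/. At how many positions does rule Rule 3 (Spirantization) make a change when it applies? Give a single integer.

2

Rule 1 Velar Palatalization: [wugibepi] → [wudibepi]
Rule 2 Nasal Assimilation: no change — [wudibepi]
Rule 3 Spirantization: [wudibepi] → [wuzivepi]
Rule 4 Syncope: [wuzivepi] → [wzivepi]
Rule Rule 3 changed 2 position(s).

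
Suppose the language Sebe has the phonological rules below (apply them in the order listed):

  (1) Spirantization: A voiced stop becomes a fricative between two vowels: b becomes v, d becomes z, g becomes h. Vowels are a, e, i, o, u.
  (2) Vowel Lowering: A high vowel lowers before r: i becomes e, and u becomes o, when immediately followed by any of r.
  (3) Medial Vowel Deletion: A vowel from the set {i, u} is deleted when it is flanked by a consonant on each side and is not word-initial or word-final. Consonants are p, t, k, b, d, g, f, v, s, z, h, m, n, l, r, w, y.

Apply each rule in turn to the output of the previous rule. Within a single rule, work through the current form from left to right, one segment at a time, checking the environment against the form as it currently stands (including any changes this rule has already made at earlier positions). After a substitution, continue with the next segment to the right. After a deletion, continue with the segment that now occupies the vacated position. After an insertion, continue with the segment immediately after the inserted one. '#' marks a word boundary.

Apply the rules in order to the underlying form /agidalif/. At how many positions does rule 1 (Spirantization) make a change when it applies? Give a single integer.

(1) Spirantization: [agidalif] → [ahizalif]
(2) Vowel Lowering: no change — [ahizalif]
(3) Medial Vowel Deletion: [ahizalif] → [ahzalf]
Rule 1 changed 2 position(s).

2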